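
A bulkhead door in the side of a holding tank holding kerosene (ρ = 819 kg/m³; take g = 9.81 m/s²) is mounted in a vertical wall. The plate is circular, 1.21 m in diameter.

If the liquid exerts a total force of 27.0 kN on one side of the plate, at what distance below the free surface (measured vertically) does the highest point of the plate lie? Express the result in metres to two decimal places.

d_top ≈ 2.32 m

γ = ρg = 819 × 9.81 / 1000 = 8.03439 kN/m³.
A = π(0.605)² = 1.1499 m².
From F = γ·h_c·A, the centroid depth is h_c = 27.0/(8.03439 × 1.1499) = 2.92247 m.
The centroid is at the centre, 0.605 m below the top of the plate, so the highest point sits at h_top = 2.92247 − 0.605 = 2.31747 m below the surface.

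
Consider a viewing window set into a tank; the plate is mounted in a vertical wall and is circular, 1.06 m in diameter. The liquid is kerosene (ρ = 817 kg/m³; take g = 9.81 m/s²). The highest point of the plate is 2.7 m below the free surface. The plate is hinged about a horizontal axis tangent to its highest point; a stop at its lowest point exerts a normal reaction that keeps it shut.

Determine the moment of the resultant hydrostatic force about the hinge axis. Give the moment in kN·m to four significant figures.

γ = ρg = 817 × 9.81 / 1000 = 8.01477 kN/m³.
The centroid is at the centre, 0.53 m below the top of the plate, so the centroid depth is h_c = 2.7 + 0.53 = 3.23 m.
A = π(0.53)² = 0.882473 m².
Resultant F = γ·h_c·A = 8.01477 × 3.23 × 0.882473 = 22.8452 kN.
I_c = πr⁴/4 = π × 0.53⁴/4 = 0.0619717 m⁴.
Centre of pressure: y_p = y_c + I_c/(y_c·A) = 3.23 + 0.0619717/(3.23 × 0.882473) = 3.23 + 0.0217415 = 3.25174 m along the plane.
The resultant acts 0.53 + 0.0217415 = 0.551741 m (along the plate) below the hinge at the top edge, so the moment about the hinge is M = F × 0.551741 = 22.8452 × 0.551741 = 12.6046 kN·m.

M ≈ 12.60 kN·m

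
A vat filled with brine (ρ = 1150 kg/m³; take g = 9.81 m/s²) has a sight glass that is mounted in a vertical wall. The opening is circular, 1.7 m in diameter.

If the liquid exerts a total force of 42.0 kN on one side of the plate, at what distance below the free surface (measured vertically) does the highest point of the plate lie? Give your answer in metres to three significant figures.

γ = ρg = 1150 × 9.81 / 1000 = 11.2815 kN/m³.
A = π(0.85)² = 2.2698 m².
From F = γ·h_c·A, the centroid depth is h_c = 42.0/(11.2815 × 2.2698) = 1.64019 m.
The centroid is at the centre, 0.85 m below the top of the plate, so the highest point sits at h_top = 1.64019 − 0.85 = 0.79019 m below the surface.

d_top ≈ 0.790 m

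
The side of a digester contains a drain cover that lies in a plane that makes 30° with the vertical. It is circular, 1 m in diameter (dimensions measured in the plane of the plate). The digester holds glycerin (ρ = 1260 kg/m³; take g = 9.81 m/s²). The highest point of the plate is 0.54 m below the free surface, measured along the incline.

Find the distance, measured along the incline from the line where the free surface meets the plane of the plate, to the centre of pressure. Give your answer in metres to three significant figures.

y_p = 1.10 m

γ = ρg = 1260 × 9.81 / 1000 = 12.3606 kN/m³.
The plate makes 30° with the vertical, i.e. θ = 90° − 30° = 60° to the horizontal. Measuring y along the incline from the free-surface line, vertical depth h = y·sinθ with sinθ = 0.866025.
The centroid is at the centre, 0.5 m below the top of the plate, so y_c = 0.54 + 0.5 = 1.04 m and h_c = 1.04 × 0.866025 = 0.900666 m.
A = π(0.5)² = 0.785398 m².
Resultant F = γ·h_c·A = 12.3606 × 0.900666 × 0.785398 = 8.74366 kN.
I_c = πr⁴/4 = π × 0.5⁴/4 = 0.0490874 m⁴.
Centre of pressure: y_p = y_c + I_c/(y_c·A) = 1.04 + 0.0490874/(1.04 × 0.785398) = 1.04 + 0.0600962 = 1.1001 m along the plane.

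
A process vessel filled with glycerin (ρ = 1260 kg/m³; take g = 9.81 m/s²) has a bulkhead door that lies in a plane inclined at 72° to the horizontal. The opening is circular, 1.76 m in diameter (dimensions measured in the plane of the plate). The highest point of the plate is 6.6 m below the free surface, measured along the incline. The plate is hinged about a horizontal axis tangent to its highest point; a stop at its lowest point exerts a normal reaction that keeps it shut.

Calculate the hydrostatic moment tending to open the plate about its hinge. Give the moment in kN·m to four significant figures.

γ = ρg = 1260 × 9.81 / 1000 = 12.3606 kN/m³.
Let θ = 72° be the plate's angle to the horizontal; measure y along the incline from where the plane meets the free surface. Vertical depth h = y·sinθ with sinθ = 0.951057.
The centroid is at the centre, 0.88 m below the top of the plate, so y_c = 6.6 + 0.88 = 7.48 m and h_c = 7.48 × 0.951057 = 7.11391 m.
A = π(0.88)² = 2.43285 m².
Resultant F = γ·h_c·A = 12.3606 × 7.11391 × 2.43285 = 213.926 kN.
I_c = πr⁴/4 = π × 0.88⁴/4 = 0.471 m⁴.
Centre of pressure: y_p = y_c + I_c/(y_c·A) = 7.48 + 0.471/(7.48 × 2.43285) = 7.48 + 0.0258824 = 7.50588 m along the plane.
The resultant acts 0.88 + 0.0258824 = 0.905882 m (along the plate) below the hinge at the top edge, so the moment about the hinge is M = F × 0.905882 = 213.926 × 0.905882 = 193.792 kN·m.

M ≈ 193.8 kN·m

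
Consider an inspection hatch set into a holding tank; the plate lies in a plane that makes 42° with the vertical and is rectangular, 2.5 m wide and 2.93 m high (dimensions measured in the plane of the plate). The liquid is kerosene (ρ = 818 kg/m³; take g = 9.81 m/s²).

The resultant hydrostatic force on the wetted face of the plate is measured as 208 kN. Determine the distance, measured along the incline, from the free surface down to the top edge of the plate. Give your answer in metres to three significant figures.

y_top ≈ 3.30 m

γ = ρg = 818 × 9.81 / 1000 = 8.02458 kN/m³.
A = 2.5 × 2.93 = 7.325 m².
From F = γ·h_c·A, the centroid depth is h_c = 208/(8.02458 × 7.325) = 3.53862 m.
The plate makes 42° with the vertical, i.e. θ = 90° − 42° = 48° to the horizontal. Measuring y along the incline from the free-surface line, vertical depth h = y·sinθ with sinθ = 0.743145.
Along the incline, y_c = h_c/sinθ = 3.53862/0.743145 = 4.76168 m.
The centroid lies 2.93/2 = 1.465 m below the top edge, so the top edge sits at y_top = 4.76168 − 1.465 = 3.29668 m along the incline.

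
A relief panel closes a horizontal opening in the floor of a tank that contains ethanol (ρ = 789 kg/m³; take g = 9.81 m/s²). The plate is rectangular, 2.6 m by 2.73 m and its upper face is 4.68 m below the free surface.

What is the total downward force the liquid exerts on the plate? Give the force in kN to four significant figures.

γ = ρg = 789 × 9.81 / 1000 = 7.74009 kN/m³.
The plate is horizontal, so pressure is uniform at p = γ·h = 7.74009 × 4.68 = 36.2236 kN/m².
A = 2.6 × 2.73 = 7.098 m².
F = p·A = 36.2236 × 7.098 = 257.115 kN.

F ≈ 257.1 kN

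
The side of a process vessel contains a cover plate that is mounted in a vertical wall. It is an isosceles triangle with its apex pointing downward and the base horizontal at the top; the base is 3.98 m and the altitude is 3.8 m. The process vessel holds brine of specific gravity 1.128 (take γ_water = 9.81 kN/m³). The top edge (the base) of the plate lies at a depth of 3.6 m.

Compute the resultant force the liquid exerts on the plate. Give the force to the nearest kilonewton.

F ≈ 407 kN

γ = 1.128 × 9.81 = 11.06568 kN/m³.
With the apex down, the centroid sits h/3 = 3.8/3 = 1.26667 m below the base (the top edge), so the centroid depth is h_c = 3.6 + 1.26667 = 4.86667 m.
A = ½ × 3.98 × 3.8 = 7.562 m².
Resultant F = γ·h_c·A = 11.06568 × 4.86667 × 7.562 = 407.236 kN.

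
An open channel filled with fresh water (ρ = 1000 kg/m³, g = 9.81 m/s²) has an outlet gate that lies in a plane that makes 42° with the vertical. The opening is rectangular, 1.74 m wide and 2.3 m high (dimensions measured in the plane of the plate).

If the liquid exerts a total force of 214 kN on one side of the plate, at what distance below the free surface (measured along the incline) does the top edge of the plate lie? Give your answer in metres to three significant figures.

y_top ≈ 6.18 m

γ = ρg = 1000 × 9.81 = 9810 N/m³ = 9.81 kN/m³.
A = 1.74 × 2.3 = 4.002 m².
From F = γ·h_c·A, the centroid depth is h_c = 214/(9.81 × 4.002) = 5.45089 m.
The plate makes 42° with the vertical, i.e. θ = 90° − 42° = 48° to the horizontal. Measuring y along the incline from the free-surface line, vertical depth h = y·sinθ with sinθ = 0.743145.
Along the incline, y_c = h_c/sinθ = 5.45089/0.743145 = 7.33489 m.
The centroid lies 2.3/2 = 1.15 m below the top edge, so the top edge sits at y_top = 7.33489 − 1.15 = 6.18489 m along the incline.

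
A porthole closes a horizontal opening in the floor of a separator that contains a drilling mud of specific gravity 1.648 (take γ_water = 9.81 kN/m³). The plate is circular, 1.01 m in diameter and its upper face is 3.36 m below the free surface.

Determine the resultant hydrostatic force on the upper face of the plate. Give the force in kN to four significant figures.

F ≈ 43.52 kN

γ = 1.648 × 9.81 = 16.16688 kN/m³.
The plate is horizontal, so pressure is uniform at p = γ·h = 16.16688 × 3.36 = 54.3207 kN/m².
A = π(0.505)² = 0.801185 m².
F = p·A = 54.3207 × 0.801185 = 43.5209 kN.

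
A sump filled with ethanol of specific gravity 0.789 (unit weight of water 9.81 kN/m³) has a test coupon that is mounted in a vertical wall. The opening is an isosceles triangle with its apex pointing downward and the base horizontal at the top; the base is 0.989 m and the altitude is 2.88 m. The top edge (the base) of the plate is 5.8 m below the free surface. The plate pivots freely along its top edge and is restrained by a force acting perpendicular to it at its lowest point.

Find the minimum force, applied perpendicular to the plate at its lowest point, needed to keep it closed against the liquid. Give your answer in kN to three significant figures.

γ = 0.789 × 9.81 = 7.74009 kN/m³.
With the apex down, the centroid sits h/3 = 2.88/3 = 0.96 m below the base (the top edge), so the centroid depth is h_c = 5.8 + 0.96 = 6.76 m.
A = ½ × 0.989 × 2.88 = 1.42416 m².
Resultant F = γ·h_c·A = 7.74009 × 6.76 × 1.42416 = 74.5163 kN.
I_c = b·h³/36 = 0.989 × 2.88³/36 = 0.656253 m⁴.
Centre of pressure: y_p = y_c + I_c/(y_c·A) = 6.76 + 0.656253/(6.76 × 1.42416) = 6.76 + 0.0681657 = 6.82817 m along the plane.
The resultant acts 0.96 + 0.0681657 = 1.02817 m (along the plate) below the hinge at the top edge, so the moment about the hinge is M = F × 1.02817 = 74.5163 × 1.02817 = 76.6154 kN·m.
A normal force at the bottom, 2.88 m from the hinge, must supply this moment: P = 76.6154/2.88 = 26.6026 kN.

P ≈ 26.6 kN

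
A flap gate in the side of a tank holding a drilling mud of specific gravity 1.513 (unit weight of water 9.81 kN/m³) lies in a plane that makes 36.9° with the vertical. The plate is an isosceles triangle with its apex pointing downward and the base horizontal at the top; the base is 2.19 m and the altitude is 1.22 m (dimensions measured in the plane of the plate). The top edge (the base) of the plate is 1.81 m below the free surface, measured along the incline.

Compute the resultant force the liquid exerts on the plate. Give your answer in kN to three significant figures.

γ = 1.513 × 9.81 = 14.84253 kN/m³.
The plate makes 36.9° with the vertical, i.e. θ = 90° − 36.9° = 53.1° to the horizontal. Measuring y along the incline from the free-surface line, vertical depth h = y·sinθ with sinθ = 0.799685.
With the apex down, the centroid sits h/3 = 1.22/3 = 0.406667 m below the base (the top edge), so y_c = 1.81 + 0.406667 = 2.21667 m and h_c = 2.21667 × 0.799685 = 1.77264 m.
A = ½ × 2.19 × 1.22 = 1.3359 m².
Resultant F = γ·h_c·A = 14.84253 × 1.77264 × 1.3359 = 35.1481 kN.

F ≈ 35.1 kN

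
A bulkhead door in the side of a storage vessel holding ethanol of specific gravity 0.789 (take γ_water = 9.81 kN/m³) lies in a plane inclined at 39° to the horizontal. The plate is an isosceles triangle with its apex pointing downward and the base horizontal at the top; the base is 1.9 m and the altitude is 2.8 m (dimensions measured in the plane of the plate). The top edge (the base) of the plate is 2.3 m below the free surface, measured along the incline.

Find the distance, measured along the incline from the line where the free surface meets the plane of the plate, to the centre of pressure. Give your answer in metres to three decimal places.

y_p = 3.368 m

γ = 0.789 × 9.81 = 7.74009 kN/m³.
Let θ = 39° be the plate's angle to the horizontal; measure y along the incline from where the plane meets the free surface. Vertical depth h = y·sinθ with sinθ = 0.629320.
With the apex down, the centroid sits h/3 = 2.8/3 = 0.933333 m below the base (the top edge), so y_c = 2.3 + 0.933333 = 3.23333 m and h_c = 3.23333 × 0.629320 = 2.0348 m.
A = ½ × 1.9 × 2.8 = 2.66 m².
Resultant F = γ·h_c·A = 7.74009 × 2.0348 × 2.66 = 41.8938 kN.
I_c = b·h³/36 = 1.9 × 2.8³/36 = 1.15858 m⁴.
Centre of pressure: y_p = y_c + I_c/(y_c·A) = 3.23333 + 1.15858/(3.23333 × 2.66) = 3.23333 + 0.134708 = 3.36804 m along the plane.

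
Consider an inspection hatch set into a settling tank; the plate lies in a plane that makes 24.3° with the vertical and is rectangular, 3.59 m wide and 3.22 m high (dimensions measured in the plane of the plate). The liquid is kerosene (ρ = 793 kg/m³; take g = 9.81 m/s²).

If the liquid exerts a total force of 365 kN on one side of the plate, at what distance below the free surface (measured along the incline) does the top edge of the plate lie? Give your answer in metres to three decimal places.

γ = ρg = 793 × 9.81 / 1000 = 7.77933 kN/m³.
A = 3.59 × 3.22 = 11.5598 m².
From F = γ·h_c·A, the centroid depth is h_c = 365/(7.77933 × 11.5598) = 4.05883 m.
The plate makes 24.3° with the vertical, i.e. θ = 90° − 24.3° = 65.7° to the horizontal. Measuring y along the incline from the free-surface line, vertical depth h = y·sinθ with sinθ = 0.911403.
Along the incline, y_c = h_c/sinθ = 4.05883/0.911403 = 4.45339 m.
The centroid lies 3.22/2 = 1.61 m below the top edge, so the top edge sits at y_top = 4.45339 − 1.61 = 2.84339 m along the incline.

y_top ≈ 2.843 m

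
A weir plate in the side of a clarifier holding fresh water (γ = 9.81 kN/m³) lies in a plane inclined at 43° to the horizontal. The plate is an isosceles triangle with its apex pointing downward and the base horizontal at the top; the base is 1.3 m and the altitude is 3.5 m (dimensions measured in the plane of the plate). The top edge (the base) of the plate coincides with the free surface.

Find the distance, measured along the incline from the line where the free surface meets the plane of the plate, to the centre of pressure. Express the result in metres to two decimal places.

γ = 9.81 kN/m³.
Let θ = 43° be the plate's angle to the horizontal; measure y along the incline from where the plane meets the free surface. Vertical depth h = y·sinθ with sinθ = 0.681998.
With the apex down, the centroid sits h/3 = 3.5/3 = 1.16667 m below the base (the top edge), so y_c = 1.16667 m and h_c = 1.16667 × 0.681998 = 0.795667 m.
A = ½ × 1.3 × 3.5 = 2.275 m².
Resultant F = γ·h_c·A = 9.81 × 0.795667 × 2.275 = 17.7575 kN.
I_c = b·h³/36 = 1.3 × 3.5³/36 = 1.54826 m⁴.
Centre of pressure: y_p = y_c + I_c/(y_c·A) = 1.16667 + 1.54826/(1.16667 × 2.275) = 1.16667 + 0.58333 = 1.75 m along the plane.

y_p = 1.75 m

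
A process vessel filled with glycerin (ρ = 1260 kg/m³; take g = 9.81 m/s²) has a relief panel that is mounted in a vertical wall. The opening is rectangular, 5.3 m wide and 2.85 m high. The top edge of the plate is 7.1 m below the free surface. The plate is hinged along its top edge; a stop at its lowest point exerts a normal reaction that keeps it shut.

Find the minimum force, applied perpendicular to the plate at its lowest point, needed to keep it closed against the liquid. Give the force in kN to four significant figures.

γ = ρg = 1260 × 9.81 / 1000 = 12.3606 kN/m³.
The centroid lies 2.85/2 = 1.425 m below the top edge, so the centroid depth is h_c = 7.1 + 1.425 = 8.525 m.
A = 5.3 × 2.85 = 15.105 m².
Resultant F = γ·h_c·A = 12.3606 × 8.525 × 15.105 = 1591.68 kN.
I_c = b·h³/12 = 5.3 × 2.85³/12 = 10.2242 m⁴.
Centre of pressure: y_p = y_c + I_c/(y_c·A) = 8.525 + 10.2242/(8.525 × 15.105) = 8.525 + 0.0793989 = 8.6044 m along the plane.
The resultant acts 1.425 + 0.0793989 = 1.5044 m (along the plate) below the hinge at the top edge, so the moment about the hinge is M = F × 1.5044 = 1591.68 × 1.5044 = 2394.52 kN·m.
A normal force at the bottom, 2.85 m from the hinge, must supply this moment: P = 2394.52/2.85 = 840.182 kN.

P ≈ 840.2 kN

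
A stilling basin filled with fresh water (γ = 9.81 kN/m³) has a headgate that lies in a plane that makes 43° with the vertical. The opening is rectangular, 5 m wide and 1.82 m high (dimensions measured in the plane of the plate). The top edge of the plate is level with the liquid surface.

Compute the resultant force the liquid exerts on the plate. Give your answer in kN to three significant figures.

γ = 9.81 kN/m³.
The plate makes 43° with the vertical, i.e. θ = 90° − 43° = 47° to the horizontal. Measuring y along the incline from the free-surface line, vertical depth h = y·sinθ with sinθ = 0.731354.
The centroid lies 1.82/2 = 0.91 m below the top edge, so y_c = 0.91 m and h_c = 0.91 × 0.731354 = 0.665532 m.
A = 5 × 1.82 = 9.1 m².
Resultant F = γ·h_c·A = 9.81 × 0.665532 × 9.1 = 59.4127 kN.

F ≈ 59.4 kN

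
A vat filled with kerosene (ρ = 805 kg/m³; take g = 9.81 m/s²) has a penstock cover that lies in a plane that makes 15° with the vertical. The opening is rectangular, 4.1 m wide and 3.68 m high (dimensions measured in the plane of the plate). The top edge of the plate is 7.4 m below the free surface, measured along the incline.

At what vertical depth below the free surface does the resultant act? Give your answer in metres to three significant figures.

γ = ρg = 805 × 9.81 / 1000 = 7.89705 kN/m³.
The plate makes 15° with the vertical, i.e. θ = 90° − 15° = 75° to the horizontal. Measuring y along the incline from the free-surface line, vertical depth h = y·sinθ with sinθ = 0.965926.
The centroid lies 3.68/2 = 1.84 m below the top edge, so y_c = 7.4 + 1.84 = 9.24 m and h_c = 9.24 × 0.965926 = 8.92516 m.
A = 4.1 × 3.68 = 15.088 m².
Resultant F = γ·h_c·A = 7.89705 × 8.92516 × 15.088 = 1063.44 kN.
I_c = b·h³/12 = 4.1 × 3.68³/12 = 17.0273 m⁴.
Centre of pressure: y_p = y_c + I_c/(y_c·A) = 9.24 + 17.0273/(9.24 × 15.088) = 9.24 + 0.122136 = 9.36214 m along the plane.
Vertically, h_p = y_p·sinθ = 9.36214 × 0.965926 = 9.04313 m.

h_p = 9.04 m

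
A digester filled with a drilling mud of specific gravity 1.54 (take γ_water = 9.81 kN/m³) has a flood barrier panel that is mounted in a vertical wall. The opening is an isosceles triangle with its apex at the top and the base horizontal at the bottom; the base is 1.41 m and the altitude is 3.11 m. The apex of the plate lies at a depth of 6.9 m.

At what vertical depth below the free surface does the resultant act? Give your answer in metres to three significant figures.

γ = 1.54 × 9.81 = 15.1074 kN/m³.
With the apex up, the centroid sits 2h/3 = 2 × 3.11/3 = 2.07333 m below the apex, so the centroid depth is h_c = 6.9 + 2.07333 = 8.97333 m.
A = ½ × 1.41 × 3.11 = 2.19255 m².
Resultant F = γ·h_c·A = 15.1074 × 8.97333 × 2.19255 = 297.23 kN.
I_c = b·h³/36 = 1.41 × 3.11³/36 = 1.17814 m⁴.
Centre of pressure: y_p = y_c + I_c/(y_c·A) = 8.97333 + 1.17814/(8.97333 × 2.19255) = 8.97333 + 0.0598816 = 9.03321 m along the plane.

h_p = 9.03 m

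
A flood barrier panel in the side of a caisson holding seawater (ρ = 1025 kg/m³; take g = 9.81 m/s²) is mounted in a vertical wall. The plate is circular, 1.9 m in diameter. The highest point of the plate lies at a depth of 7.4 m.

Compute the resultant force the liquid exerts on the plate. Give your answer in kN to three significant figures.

F ≈ 238 kN

γ = ρg = 1025 × 9.81 / 1000 = 10.05525 kN/m³.
The centroid is at the centre, 0.95 m below the top of the plate, so the centroid depth is h_c = 7.4 + 0.95 = 8.35 m.
A = π(0.95)² = 2.83529 m².
Resultant F = γ·h_c·A = 10.05525 × 8.35 × 2.83529 = 238.055 kN.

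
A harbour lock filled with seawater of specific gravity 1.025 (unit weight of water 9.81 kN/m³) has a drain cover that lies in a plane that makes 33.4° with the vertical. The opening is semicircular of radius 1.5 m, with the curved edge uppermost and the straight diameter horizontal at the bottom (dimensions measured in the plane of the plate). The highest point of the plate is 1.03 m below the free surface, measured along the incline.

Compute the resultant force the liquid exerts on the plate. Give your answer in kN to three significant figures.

γ = 1.025 × 9.81 = 10.05525 kN/m³.
The plate makes 33.4° with the vertical, i.e. θ = 90° − 33.4° = 56.6° to the horizontal. Measuring y along the incline from the free-surface line, vertical depth h = y·sinθ with sinθ = 0.834848.
The centroid lies 4r/(3π) = 0.63662 m above the diameter, so r − 4r/(3π) = 1.5 − 0.63662 = 0.86338 m below the topmost point, so y_c = 1.03 + 0.86338 = 1.89338 m and h_c = 1.89338 × 0.834848 = 1.58068 m.
A = πr²/2 = π × 1.5²/2 = 3.53429 m².
Resultant F = γ·h_c·A = 10.05525 × 1.58068 × 3.53429 = 56.1745 kN.

F ≈ 56.2 kN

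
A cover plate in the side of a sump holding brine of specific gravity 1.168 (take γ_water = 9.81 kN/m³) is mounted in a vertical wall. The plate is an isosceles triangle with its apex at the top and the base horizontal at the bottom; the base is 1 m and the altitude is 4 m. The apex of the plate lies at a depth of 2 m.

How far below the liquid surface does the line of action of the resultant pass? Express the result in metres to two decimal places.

γ = 1.168 × 9.81 = 11.45808 kN/m³.
With the apex up, the centroid sits 2h/3 = 2 × 4/3 = 2.66667 m below the apex, so the centroid depth is h_c = 2 + 2.66667 = 4.66667 m.
A = ½ × 1 × 4 = 2 m².
Resultant F = γ·h_c·A = 11.45808 × 4.66667 × 2 = 106.942 kN.
I_c = b·h³/36 = 1 × 4³/36 = 1.77778 m⁴.
Centre of pressure: y_p = y_c + I_c/(y_c·A) = 4.66667 + 1.77778/(4.66667 × 2) = 4.66667 + 0.190476 = 4.85715 m along the plane.

h_p = 4.86 m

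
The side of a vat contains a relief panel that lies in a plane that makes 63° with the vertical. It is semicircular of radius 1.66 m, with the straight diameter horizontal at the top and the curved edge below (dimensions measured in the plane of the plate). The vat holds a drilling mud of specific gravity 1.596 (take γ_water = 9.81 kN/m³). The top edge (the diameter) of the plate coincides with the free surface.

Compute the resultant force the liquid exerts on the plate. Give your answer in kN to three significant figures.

F ≈ 21.7 kN

γ = 1.596 × 9.81 = 15.65676 kN/m³.
The plate makes 63° with the vertical, i.e. θ = 90° − 63° = 27° to the horizontal. Measuring y along the incline from the free-surface line, vertical depth h = y·sinθ with sinθ = 0.453990.
The centroid of a semicircle lies 4r/(3π) = 0.704526 m from the diameter, here below the top edge, so y_c = 0.704526 m and h_c = 0.704526 × 0.453990 = 0.319848 m.
A = πr²/2 = π × 1.66²/2 = 4.32849 m².
Resultant F = γ·h_c·A = 15.65676 × 0.319848 × 4.32849 = 21.6761 kN.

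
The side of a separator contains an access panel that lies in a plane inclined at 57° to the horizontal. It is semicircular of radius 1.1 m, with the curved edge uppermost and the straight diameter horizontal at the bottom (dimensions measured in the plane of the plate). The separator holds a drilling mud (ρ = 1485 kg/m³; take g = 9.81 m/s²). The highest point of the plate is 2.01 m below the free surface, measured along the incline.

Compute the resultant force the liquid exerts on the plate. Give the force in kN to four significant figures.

F ≈ 61.38 kN

γ = ρg = 1485 × 9.81 / 1000 = 14.56785 kN/m³.
Let θ = 57° be the plate's angle to the horizontal; measure y along the incline from where the plane meets the free surface. Vertical depth h = y·sinθ with sinθ = 0.838671.
The centroid lies 4r/(3π) = 0.466854 m above the diameter, so r − 4r/(3π) = 1.1 − 0.466854 = 0.633146 m below the topmost point, so y_c = 2.01 + 0.633146 = 2.64315 m and h_c = 2.64315 × 0.838671 = 2.21673 m.
A = πr²/2 = π × 1.1²/2 = 1.90066 m².
Resultant F = γ·h_c·A = 14.56785 × 2.21673 × 1.90066 = 61.378 kN.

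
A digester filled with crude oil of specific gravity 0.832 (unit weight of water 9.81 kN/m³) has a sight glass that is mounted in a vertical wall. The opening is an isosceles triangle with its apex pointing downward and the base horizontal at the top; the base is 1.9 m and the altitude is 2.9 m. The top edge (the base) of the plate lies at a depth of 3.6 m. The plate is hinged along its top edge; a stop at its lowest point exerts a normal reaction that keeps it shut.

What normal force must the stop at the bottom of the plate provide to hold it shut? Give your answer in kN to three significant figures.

γ = 0.832 × 9.81 = 8.16192 kN/m³.
With the apex down, the centroid sits h/3 = 2.9/3 = 0.966667 m below the base (the top edge), so the centroid depth is h_c = 3.6 + 0.966667 = 4.56667 m.
A = ½ × 1.9 × 2.9 = 2.755 m².
Resultant F = γ·h_c·A = 8.16192 × 4.56667 × 2.755 = 102.687 kN.
I_c = b·h³/36 = 1.9 × 2.9³/36 = 1.2872 m⁴.
Centre of pressure: y_p = y_c + I_c/(y_c·A) = 4.56667 + 1.2872/(4.56667 × 2.755) = 4.56667 + 0.102312 = 4.66898 m along the plane.
The resultant acts 0.966667 + 0.102312 = 1.06898 m (along the plate) below the hinge at the top edge, so the moment about the hinge is M = F × 1.06898 = 102.687 × 1.06898 = 109.77 kN·m.
A normal force at the bottom, 2.9 m from the hinge, must supply this moment: P = 109.77/2.9 = 37.8517 kN.

P ≈ 37.9 kN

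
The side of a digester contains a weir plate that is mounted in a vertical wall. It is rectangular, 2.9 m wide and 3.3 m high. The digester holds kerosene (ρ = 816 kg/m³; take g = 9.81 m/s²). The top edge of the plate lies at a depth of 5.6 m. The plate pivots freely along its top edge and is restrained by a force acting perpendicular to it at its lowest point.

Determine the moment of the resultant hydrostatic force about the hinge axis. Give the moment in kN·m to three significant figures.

γ = ρg = 816 × 9.81 / 1000 = 8.00496 kN/m³.
The centroid lies 3.3/2 = 1.65 m below the top edge, so the centroid depth is h_c = 5.6 + 1.65 = 7.25 m.
A = 2.9 × 3.3 = 9.57 m².
Resultant F = γ·h_c·A = 8.00496 × 7.25 × 9.57 = 555.404 kN.
I_c = b·h³/12 = 2.9 × 3.3³/12 = 8.68478 m⁴.
Centre of pressure: y_p = y_c + I_c/(y_c·A) = 7.25 + 8.68478/(7.25 × 9.57) = 7.25 + 0.125172 = 7.37517 m along the plane.
The resultant acts 1.65 + 0.125172 = 1.77517 m (along the plate) below the hinge at the top edge, so the moment about the hinge is M = F × 1.77517 = 555.404 × 1.77517 = 985.937 kN·m.

M ≈ 986 kN·m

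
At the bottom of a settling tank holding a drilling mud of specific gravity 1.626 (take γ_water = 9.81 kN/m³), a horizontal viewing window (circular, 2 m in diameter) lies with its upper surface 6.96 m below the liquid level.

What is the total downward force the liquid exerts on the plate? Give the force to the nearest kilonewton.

γ = 1.626 × 9.81 = 15.95106 kN/m³.
The plate is horizontal, so pressure is uniform at p = γ·h = 15.95106 × 6.96 = 111.019 kN/m².
A = π(1)² = 3.14159 m².
F = p·A = 111.019 × 3.14159 = 348.776 kN.

F ≈ 349 kN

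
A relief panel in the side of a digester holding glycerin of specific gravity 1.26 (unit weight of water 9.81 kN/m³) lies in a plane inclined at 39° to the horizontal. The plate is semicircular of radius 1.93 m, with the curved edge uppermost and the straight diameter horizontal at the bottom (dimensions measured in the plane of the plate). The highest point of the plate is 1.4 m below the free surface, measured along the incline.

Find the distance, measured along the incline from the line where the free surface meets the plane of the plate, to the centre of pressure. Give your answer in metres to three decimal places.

γ = 1.26 × 9.81 = 12.3606 kN/m³.
Let θ = 39° be the plate's angle to the horizontal; measure y along the incline from where the plane meets the free surface. Vertical depth h = y·sinθ with sinθ = 0.629320.
The centroid lies 4r/(3π) = 0.819117 m above the diameter, so r − 4r/(3π) = 1.93 − 0.819117 = 1.11088 m below the topmost point, so y_c = 1.4 + 1.11088 = 2.51088 m and h_c = 2.51088 × 0.629320 = 1.58015 m.
A = πr²/2 = π × 1.93²/2 = 5.85106 m².
Resultant F = γ·h_c·A = 12.3606 × 1.58015 × 5.85106 = 114.281 kN.
I_c = (π/8 − 8/(9π))·r⁴ = 0.109757 × 1.93⁴ = 1.52287 m⁴.
Centre of pressure: y_p = y_c + I_c/(y_c·A) = 2.51088 + 1.52287/(2.51088 × 5.85106) = 2.51088 + 0.103658 = 2.61454 m along the plane.

y_p = 2.615 m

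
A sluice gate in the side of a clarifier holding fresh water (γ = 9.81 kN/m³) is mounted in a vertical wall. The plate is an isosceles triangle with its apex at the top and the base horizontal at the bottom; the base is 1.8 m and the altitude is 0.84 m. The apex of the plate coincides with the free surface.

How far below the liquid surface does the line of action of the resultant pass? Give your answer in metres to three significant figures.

γ = 9.81 kN/m³.
With the apex up, the centroid sits 2h/3 = 2 × 0.84/3 = 0.56 m below the apex, so the centroid depth is h_c = 0.56 m.
A = ½ × 1.8 × 0.84 = 0.756 m².
Resultant F = γ·h_c·A = 9.81 × 0.56 × 0.756 = 4.15316 kN.
I_c = b·h³/36 = 1.8 × 0.84³/36 = 0.0296352 m⁴.
Centre of pressure: y_p = y_c + I_c/(y_c·A) = 0.56 + 0.0296352/(0.56 × 0.756) = 0.56 + 0.07 = 0.63 m along the plane.

h_p = 0.630 m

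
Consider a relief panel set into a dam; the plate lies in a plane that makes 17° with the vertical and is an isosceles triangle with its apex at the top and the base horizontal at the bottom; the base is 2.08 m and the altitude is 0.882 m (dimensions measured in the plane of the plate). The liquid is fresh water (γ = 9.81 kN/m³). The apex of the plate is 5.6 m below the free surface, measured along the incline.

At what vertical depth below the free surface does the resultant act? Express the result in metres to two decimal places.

γ = 9.81 kN/m³.
The plate makes 17° with the vertical, i.e. θ = 90° − 17° = 73° to the horizontal. Measuring y along the incline from the free-surface line, vertical depth h = y·sinθ with sinθ = 0.956305.
With the apex up, the centroid sits 2h/3 = 2 × 0.882/3 = 0.588 m below the apex, so y_c = 5.6 + 0.588 = 6.188 m and h_c = 6.188 × 0.956305 = 5.91762 m.
A = ½ × 2.08 × 0.882 = 0.91728 m².
Resultant F = γ·h_c·A = 9.81 × 5.91762 × 0.91728 = 53.2498 kN.
I_c = b·h³/36 = 2.08 × 0.882³/36 = 0.039643 m⁴.
Centre of pressure: y_p = y_c + I_c/(y_c·A) = 6.188 + 0.039643/(6.188 × 0.91728) = 6.188 + 0.00698416 = 6.19498 m along the plane.
Vertically, h_p = y_p·sinθ = 6.19498 × 0.956305 = 5.92429 m.

h_p = 5.92 m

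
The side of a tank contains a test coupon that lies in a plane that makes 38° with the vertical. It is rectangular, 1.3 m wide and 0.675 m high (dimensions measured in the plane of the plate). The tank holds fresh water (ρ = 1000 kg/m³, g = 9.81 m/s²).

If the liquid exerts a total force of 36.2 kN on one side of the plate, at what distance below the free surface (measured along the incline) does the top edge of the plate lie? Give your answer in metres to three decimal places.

γ = ρg = 1000 × 9.81 = 9810 N/m³ = 9.81 kN/m³.
A = 1.3 × 0.675 = 0.8775 m².
From F = γ·h_c·A, the centroid depth is h_c = 36.2/(9.81 × 0.8775) = 4.20526 m.
The plate makes 38° with the vertical, i.e. θ = 90° − 38° = 52° to the horizontal. Measuring y along the incline from the free-surface line, vertical depth h = y·sinθ with sinθ = 0.788011.
Along the incline, y_c = h_c/sinθ = 4.20526/0.788011 = 5.33655 m.
The centroid lies 0.675/2 = 0.3375 m below the top edge, so the top edge sits at y_top = 5.33655 − 0.3375 = 4.99905 m along the incline.

y_top ≈ 4.999 m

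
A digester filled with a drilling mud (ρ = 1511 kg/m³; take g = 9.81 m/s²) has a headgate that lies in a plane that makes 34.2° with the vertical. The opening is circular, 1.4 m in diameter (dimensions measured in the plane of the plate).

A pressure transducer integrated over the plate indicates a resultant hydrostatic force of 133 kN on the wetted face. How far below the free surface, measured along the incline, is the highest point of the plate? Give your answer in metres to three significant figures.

y_top ≈ 6.35 m

γ = ρg = 1511 × 9.81 / 1000 = 14.82291 kN/m³.
A = π(0.7)² = 1.53938 m².
From F = γ·h_c·A, the centroid depth is h_c = 133/(14.82291 × 1.53938) = 5.82871 m.
The plate makes 34.2° with the vertical, i.e. θ = 90° − 34.2° = 55.8° to the horizontal. Measuring y along the incline from the free-surface line, vertical depth h = y·sinθ with sinθ = 0.827081.
Along the incline, y_c = h_c/sinθ = 5.82871/0.827081 = 7.04733 m.
The centroid is at the centre, 0.7 m below the top of the plate, so the highest point sits at y_top = 7.04733 − 0.7 = 6.34733 m along the incline.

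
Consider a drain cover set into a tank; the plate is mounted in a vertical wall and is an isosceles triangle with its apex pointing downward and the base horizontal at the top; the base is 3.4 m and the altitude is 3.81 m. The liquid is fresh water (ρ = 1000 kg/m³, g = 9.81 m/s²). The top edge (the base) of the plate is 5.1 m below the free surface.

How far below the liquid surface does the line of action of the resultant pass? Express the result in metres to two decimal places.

γ = ρg = 1000 × 9.81 = 9810 N/m³ = 9.81 kN/m³.
With the apex down, the centroid sits h/3 = 3.81/3 = 1.27 m below the base (the top edge), so the centroid depth is h_c = 5.1 + 1.27 = 6.37 m.
A = ½ × 3.4 × 3.81 = 6.477 m².
Resultant F = γ·h_c·A = 9.81 × 6.37 × 6.477 = 404.746 kN.
I_c = b·h³/36 = 3.4 × 3.81³/36 = 5.22338 m⁴.
Centre of pressure: y_p = y_c + I_c/(y_c·A) = 6.37 + 5.22338/(6.37 × 6.477) = 6.37 + 0.126601 = 6.4966 m along the plane.

h_p = 6.50 m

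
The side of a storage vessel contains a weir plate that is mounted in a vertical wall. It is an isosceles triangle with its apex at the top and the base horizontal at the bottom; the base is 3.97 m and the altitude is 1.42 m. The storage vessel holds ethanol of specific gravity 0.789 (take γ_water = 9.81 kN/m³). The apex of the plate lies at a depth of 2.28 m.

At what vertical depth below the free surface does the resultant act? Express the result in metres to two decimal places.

h_p = 3.26 m

γ = 0.789 × 9.81 = 7.74009 kN/m³.
With the apex up, the centroid sits 2h/3 = 2 × 1.42/3 = 0.946667 m below the apex, so the centroid depth is h_c = 2.28 + 0.946667 = 3.22667 m.
A = ½ × 3.97 × 1.42 = 2.8187 m².
Resultant F = γ·h_c·A = 7.74009 × 3.22667 × 2.8187 = 70.3962 kN.
I_c = b·h³/36 = 3.97 × 1.42³/36 = 0.315757 m⁴.
Centre of pressure: y_p = y_c + I_c/(y_c·A) = 3.22667 + 0.315757/(3.22667 × 2.8187) = 3.22667 + 0.0347176 = 3.26139 m along the plane.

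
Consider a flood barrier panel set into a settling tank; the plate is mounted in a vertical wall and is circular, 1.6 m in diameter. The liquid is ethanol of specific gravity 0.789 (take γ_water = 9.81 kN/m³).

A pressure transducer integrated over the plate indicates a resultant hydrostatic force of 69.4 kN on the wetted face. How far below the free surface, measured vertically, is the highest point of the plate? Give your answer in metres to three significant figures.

γ = 0.789 × 9.81 = 7.74009 kN/m³.
A = π(0.8)² = 2.01062 m².
From F = γ·h_c·A, the centroid depth is h_c = 69.4/(7.74009 × 2.01062) = 4.45947 m.
The centroid is at the centre, 0.8 m below the top of the plate, so the highest point sits at h_top = 4.45947 − 0.8 = 3.65947 m below the surface.

d_top ≈ 3.66 m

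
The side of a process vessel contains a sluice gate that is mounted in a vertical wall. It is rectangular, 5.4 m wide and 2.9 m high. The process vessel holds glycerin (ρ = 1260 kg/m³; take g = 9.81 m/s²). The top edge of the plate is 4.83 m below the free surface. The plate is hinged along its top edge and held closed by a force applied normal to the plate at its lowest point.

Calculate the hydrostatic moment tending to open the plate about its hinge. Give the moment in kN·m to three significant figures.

M ≈ 1900 kN·m

γ = ρg = 1260 × 9.81 / 1000 = 12.3606 kN/m³.
The centroid lies 2.9/2 = 1.45 m below the top edge, so the centroid depth is h_c = 4.83 + 1.45 = 6.28 m.
A = 5.4 × 2.9 = 15.66 m².
Resultant F = γ·h_c·A = 12.3606 × 6.28 × 15.66 = 1215.6 kN.
I_c = b·h³/12 = 5.4 × 2.9³/12 = 10.9751 m⁴.
Centre of pressure: y_p = y_c + I_c/(y_c·A) = 6.28 + 10.9751/(6.28 × 15.66) = 6.28 + 0.111598 = 6.3916 m along the plane.
The resultant acts 1.45 + 0.111598 = 1.5616 m (along the plate) below the hinge at the top edge, so the moment about the hinge is M = F × 1.5616 = 1215.6 × 1.5616 = 1898.28 kN·m.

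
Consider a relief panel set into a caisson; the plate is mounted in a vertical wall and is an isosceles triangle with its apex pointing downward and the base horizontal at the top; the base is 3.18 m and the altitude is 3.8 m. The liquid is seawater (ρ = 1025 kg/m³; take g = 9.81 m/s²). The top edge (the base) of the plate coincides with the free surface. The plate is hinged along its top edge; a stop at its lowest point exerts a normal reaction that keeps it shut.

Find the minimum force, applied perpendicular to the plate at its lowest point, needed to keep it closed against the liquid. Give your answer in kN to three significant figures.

P ≈ 38.5 kN

γ = ρg = 1025 × 9.81 / 1000 = 10.05525 kN/m³.
With the apex down, the centroid sits h/3 = 3.8/3 = 1.26667 m below the base (the top edge), so the centroid depth is h_c = 1.26667 m.
A = ½ × 3.18 × 3.8 = 6.042 m².
Resultant F = γ·h_c·A = 10.05525 × 1.26667 × 6.042 = 76.955 kN.
I_c = b·h³/36 = 3.18 × 3.8³/36 = 4.84703 m⁴.
Centre of pressure: y_p = y_c + I_c/(y_c·A) = 1.26667 + 4.84703/(1.26667 × 6.042) = 1.26667 + 0.633332 = 1.9 m along the plane.
The resultant acts 1.26667 + 0.633332 = 1.9 m (along the plate) below the hinge at the top edge, so the moment about the hinge is M = F × 1.9 = 76.955 × 1.9 = 146.214 kN·m.
A normal force at the bottom, 3.8 m from the hinge, must supply this moment: P = 146.214/3.8 = 38.4774 kN.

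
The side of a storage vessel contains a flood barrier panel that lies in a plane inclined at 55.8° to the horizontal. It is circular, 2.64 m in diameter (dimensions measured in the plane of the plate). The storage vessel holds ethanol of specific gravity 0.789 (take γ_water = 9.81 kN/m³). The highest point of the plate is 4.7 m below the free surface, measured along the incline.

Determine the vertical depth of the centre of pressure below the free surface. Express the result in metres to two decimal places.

γ = 0.789 × 9.81 = 7.74009 kN/m³.
Let θ = 55.8° be the plate's angle to the horizontal; measure y along the incline from where the plane meets the free surface. Vertical depth h = y·sinθ with sinθ = 0.827081.
The centroid is at the centre, 1.32 m below the top of the plate, so y_c = 4.7 + 1.32 = 6.02 m and h_c = 6.02 × 0.827081 = 4.97903 m.
A = π(1.32)² = 5.47391 m².
Resultant F = γ·h_c·A = 7.74009 × 4.97903 × 5.47391 = 210.954 kN.
I_c = πr⁴/4 = π × 1.32⁴/4 = 2.38444 m⁴.
Centre of pressure: y_p = y_c + I_c/(y_c·A) = 6.02 + 2.38444/(6.02 × 5.47391) = 6.02 + 0.0723589 = 6.09236 m along the plane.
Vertically, h_p = y_p·sinθ = 6.09236 × 0.827081 = 5.03888 m.

h_p = 5.04 m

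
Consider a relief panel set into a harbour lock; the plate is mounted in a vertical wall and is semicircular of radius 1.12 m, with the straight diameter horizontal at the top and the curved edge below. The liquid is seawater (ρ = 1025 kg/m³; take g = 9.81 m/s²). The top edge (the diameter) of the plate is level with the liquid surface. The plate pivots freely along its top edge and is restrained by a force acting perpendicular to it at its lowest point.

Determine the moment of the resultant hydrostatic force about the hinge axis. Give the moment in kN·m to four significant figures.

γ = ρg = 1025 × 9.81 / 1000 = 10.05525 kN/m³.
The centroid of a semicircle lies 4r/(3π) = 0.475343 m from the diameter, here below the top edge, so the centroid depth is h_c = 0.475343 m.
A = πr²/2 = π × 1.12²/2 = 1.97041 m².
Resultant F = γ·h_c·A = 10.05525 × 0.475343 × 1.97041 = 9.41795 kN.
I_c = (π/8 − 8/(9π))·r⁴ = 0.109757 × 1.12⁴ = 0.172705 m⁴.
Centre of pressure: y_p = y_c + I_c/(y_c·A) = 0.475343 + 0.172705/(0.475343 × 1.97041) = 0.475343 + 0.184392 = 0.659735 m along the plane.
The resultant acts 0.475343 + 0.184392 = 0.659735 m (along the plate) below the hinge at the top edge, so the moment about the hinge is M = F × 0.659735 = 9.41795 × 0.659735 = 6.21335 kN·m.

M ≈ 6.213 kN·m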